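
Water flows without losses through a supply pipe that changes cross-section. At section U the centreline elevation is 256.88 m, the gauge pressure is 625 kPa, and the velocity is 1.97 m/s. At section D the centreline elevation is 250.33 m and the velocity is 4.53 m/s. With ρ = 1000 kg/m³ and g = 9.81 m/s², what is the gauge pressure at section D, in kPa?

Pressure head at U: ψ₁ = P₁/(ρg) = 625×1000 / (1000 × 9.81) = 63.71 m.
Velocity heads: v₁²/2g = 1.97²/19.62 = 0.198 m; v₂²/2g = 4.53²/19.62 = 1.046 m.
Total head H = z₁ + ψ₁ + v₁²/2g = 256.88 + 63.71 + 0.198 = 320.79 m.
ψ₂ = H − z₂ − v₂²/2g = 320.79 − 250.33 − 1.046 = 69.41 m.
P₂ = ρgψ₂ = 1000 × 9.81 × 69.41 ≈ 681 kPa.

P₂ ≈ 681 kPa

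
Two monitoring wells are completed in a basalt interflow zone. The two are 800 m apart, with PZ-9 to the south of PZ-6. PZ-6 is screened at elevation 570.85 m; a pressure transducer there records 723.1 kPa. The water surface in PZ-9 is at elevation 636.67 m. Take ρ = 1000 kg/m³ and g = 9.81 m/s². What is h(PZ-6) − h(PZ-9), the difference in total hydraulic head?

Pressure head at PZ-6: ψ = P/(ρg) = 723.1×1000 / (1000 × 9.81) = 73.71 m.
Total head at PZ-6: h = z + ψ = 570.85 + 73.71 = 644.56 m.
Total head at PZ-9: h = 636.67 m (water level in the piezometer is the total head).
Head difference: h(PZ-6) − h(PZ-9) = 644.56 − 636.67 = 7.89 m.

Δh ≈ 7.89 m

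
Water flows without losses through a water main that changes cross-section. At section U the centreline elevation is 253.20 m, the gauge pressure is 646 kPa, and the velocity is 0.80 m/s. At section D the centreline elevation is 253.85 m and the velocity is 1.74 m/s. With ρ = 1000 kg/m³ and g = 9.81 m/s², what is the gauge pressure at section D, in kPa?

P₂ ≈ 638 kPa

Pressure head at U: ψ₁ = P₁/(ρg) = 646×1000 / (1000 × 9.81) = 65.85 m.
Velocity heads: v₁²/2g = 0.80²/19.62 = 0.033 m; v₂²/2g = 1.74²/19.62 = 0.154 m.
Total head H = z₁ + ψ₁ + v₁²/2g = 253.20 + 65.85 + 0.033 = 319.08 m.
ψ₂ = H − z₂ − v₂²/2g = 319.08 − 253.85 − 0.154 = 65.08 m.
P₂ = ρgψ₂ = 1000 × 9.81 × 65.08 ≈ 638 kPa.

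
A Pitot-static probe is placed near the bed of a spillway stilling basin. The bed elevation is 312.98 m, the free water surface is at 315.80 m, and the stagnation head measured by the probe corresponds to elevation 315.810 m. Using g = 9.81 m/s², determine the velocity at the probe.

Near the bed, under hydrostatic conditions, the piezometric head (z + ψ) equals the free-surface elevation, 315.80 m.
Velocity head = total − piezometric = 315.810 − 315.80 = 0.010 m.
v = √(2g·h_v) = √(2 × 9.81 × 0.010) = 0.443 m/s.

v ≈ 0.443 m/s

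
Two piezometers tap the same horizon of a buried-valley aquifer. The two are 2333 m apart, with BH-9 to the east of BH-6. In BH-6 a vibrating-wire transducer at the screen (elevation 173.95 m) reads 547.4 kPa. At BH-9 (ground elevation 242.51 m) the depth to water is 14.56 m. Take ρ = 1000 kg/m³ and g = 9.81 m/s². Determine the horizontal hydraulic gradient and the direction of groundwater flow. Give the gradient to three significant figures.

Pressure head at BH-6: ψ = P/(ρg) = 547.4×1000 / (1000 × 9.81) = 55.80 m.
Total head at BH-6: h = z + ψ = 173.95 + 55.80 = 229.75 m.
Total head at BH-9: h = 242.51 − 14.56 = 227.95 m.
Head difference: h(BH-6) − h(BH-9) = 229.75 − 227.95 = 1.80 m.
Hydraulic gradient: i = |Δh| / L = 1.80 / 2333 = 0.000772.
Flow is from higher to lower head: from BH-6 toward BH-9, i.e. toward the east.

i ≈ 0.000772; groundwater flows toward the east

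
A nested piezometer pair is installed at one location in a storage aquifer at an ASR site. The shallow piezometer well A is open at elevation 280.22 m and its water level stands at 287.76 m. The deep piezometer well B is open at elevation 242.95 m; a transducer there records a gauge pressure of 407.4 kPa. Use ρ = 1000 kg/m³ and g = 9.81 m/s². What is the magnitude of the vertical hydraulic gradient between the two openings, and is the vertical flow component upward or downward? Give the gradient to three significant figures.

|i_v| ≈ 0.0880; vertical flow is downward

Total head at well A: h = 287.76 m (water level in the standpipe).
Pressure head at well B: ψ = P/(ρg) = 407.4×1000 / (1000 × 9.81) = 41.53 m.
Total head at well B: h = z + ψ = 242.95 + 41.53 = 284.48 m.
Δh = h(well A) − h(well B) = 287.76 − 284.48 = 3.28 m.
Vertical separation Δz = 280.22 − 242.95 = 37.27 m.
|i_v| = |Δh| / Δz = 3.28 / 37.27 = 0.0880.
Head is higher in the shallow piezometer, so vertical flow is downward (recharge condition).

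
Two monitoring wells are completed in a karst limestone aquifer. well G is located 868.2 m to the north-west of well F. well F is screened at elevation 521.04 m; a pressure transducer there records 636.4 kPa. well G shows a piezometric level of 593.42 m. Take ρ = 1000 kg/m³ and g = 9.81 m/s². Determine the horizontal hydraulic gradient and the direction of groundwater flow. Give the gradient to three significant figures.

i ≈ 0.00865; groundwater flows toward the south-east

Pressure head at well F: ψ = P/(ρg) = 636.4×1000 / (1000 × 9.81) = 64.87 m.
Total head at well F: h = z + ψ = 521.04 + 64.87 = 585.91 m.
Total head at well G: h = 593.42 m (water level in the piezometer is the total head).
Head difference: h(well F) − h(well G) = 585.91 − 593.42 = -7.51 m.
Hydraulic gradient: i = |Δh| / L = 7.51 / 868.2 = 0.00865.
Flow is from higher to lower head: from well G toward well F, i.e. toward the south-east.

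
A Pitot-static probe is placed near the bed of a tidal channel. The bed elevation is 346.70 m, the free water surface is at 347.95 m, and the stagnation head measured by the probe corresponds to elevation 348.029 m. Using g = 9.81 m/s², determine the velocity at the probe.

Near the bed, under hydrostatic conditions, the piezometric head (z + ψ) equals the free-surface elevation, 347.95 m.
Velocity head = total − piezometric = 348.029 − 347.95 = 0.079 m.
v = √(2g·h_v) = √(2 × 9.81 × 0.079) = 1.24 m/s.

v ≈ 1.24 m/s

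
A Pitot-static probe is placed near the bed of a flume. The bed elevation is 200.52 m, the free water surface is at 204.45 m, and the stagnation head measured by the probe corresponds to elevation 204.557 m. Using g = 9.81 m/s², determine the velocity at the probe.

Near the bed, under hydrostatic conditions, the piezometric head (z + ψ) equals the free-surface elevation, 204.45 m.
Velocity head = total − piezometric = 204.557 − 204.45 = 0.107 m.
v = √(2g·h_v) = √(2 × 9.81 × 0.107) = 1.45 m/s.

v ≈ 1.45 m/s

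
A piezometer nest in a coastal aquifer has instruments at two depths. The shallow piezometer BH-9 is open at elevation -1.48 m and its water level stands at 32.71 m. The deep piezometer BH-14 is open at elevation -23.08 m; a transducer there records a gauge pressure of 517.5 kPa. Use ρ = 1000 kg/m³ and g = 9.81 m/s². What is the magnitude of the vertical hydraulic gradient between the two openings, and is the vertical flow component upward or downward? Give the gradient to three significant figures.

Total head at BH-9: h = 32.71 m (water level in the standpipe).
Pressure head at BH-14: ψ = P/(ρg) = 517.5×1000 / (1000 × 9.81) = 52.75 m.
Total head at BH-14: h = z + ψ = -23.08 + 52.75 = 29.67 m.
Δh = h(BH-9) − h(BH-14) = 32.71 − 29.67 = 3.04 m.
Vertical separation Δz = -1.48 − (-23.08) = 21.60 m.
|i_v| = |Δh| / Δz = 3.04 / 21.60 = 0.141.
Head is higher in the shallow piezometer, so vertical flow is downward (recharge condition).

|i_v| ≈ 0.141; vertical flow is downward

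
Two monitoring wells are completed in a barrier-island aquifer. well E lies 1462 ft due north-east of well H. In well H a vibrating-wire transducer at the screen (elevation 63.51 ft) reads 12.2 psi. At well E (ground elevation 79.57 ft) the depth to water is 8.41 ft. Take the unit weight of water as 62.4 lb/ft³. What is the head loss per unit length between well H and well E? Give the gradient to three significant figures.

Pressure head at well H: ψ = 144·P/γ = 144 × 12.2 / 62.4 = 28.15 ft.
Total head at well H: h = z + ψ = 63.51 + 28.15 = 91.66 ft.
Total head at well E: h = 79.57 − 8.41 = 71.16 ft.
Head difference: h(well H) − h(well E) = 91.66 − 71.16 = 20.50 ft.
Hydraulic gradient: i = |Δh| / L = 20.50 / 1462 = 0.0140.

i ≈ 0.0140 ft/ft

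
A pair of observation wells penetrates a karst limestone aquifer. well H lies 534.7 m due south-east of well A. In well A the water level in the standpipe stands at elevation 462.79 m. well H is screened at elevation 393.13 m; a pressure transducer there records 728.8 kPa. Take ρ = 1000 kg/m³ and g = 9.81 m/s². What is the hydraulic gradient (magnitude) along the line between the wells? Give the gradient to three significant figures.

Total head at well A: h = 462.79 m (water level in the piezometer is the total head).
Pressure head at well H: ψ = P/(ρg) = 728.8×1000 / (1000 × 9.81) = 74.29 m.
Total head at well H: h = z + ψ = 393.13 + 74.29 = 467.42 m.
Head difference: h(well A) − h(well H) = 462.79 − 467.42 = -4.63 m.
Hydraulic gradient: i = |Δh| / L = 4.63 / 534.7 = 0.00866.

i ≈ 0.00866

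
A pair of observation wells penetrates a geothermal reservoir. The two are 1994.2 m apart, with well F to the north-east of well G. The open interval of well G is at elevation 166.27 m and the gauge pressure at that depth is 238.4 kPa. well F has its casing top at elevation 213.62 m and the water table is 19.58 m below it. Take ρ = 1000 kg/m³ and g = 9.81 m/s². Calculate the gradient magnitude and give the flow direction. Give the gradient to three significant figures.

Pressure head at well G: ψ = P/(ρg) = 238.4×1000 / (1000 × 9.81) = 24.30 m.
Total head at well G: h = z + ψ = 166.27 + 24.30 = 190.57 m.
Total head at well F: h = 213.62 − 19.58 = 194.04 m.
Head difference: h(well G) − h(well F) = 190.57 − 194.04 = -3.47 m.
Hydraulic gradient: i = |Δh| / L = 3.47 / 1994.2 = 0.00174.
Flow is from higher to lower head: from well F toward well G, i.e. toward the south-west.

i ≈ 0.00174; groundwater flows toward the south-west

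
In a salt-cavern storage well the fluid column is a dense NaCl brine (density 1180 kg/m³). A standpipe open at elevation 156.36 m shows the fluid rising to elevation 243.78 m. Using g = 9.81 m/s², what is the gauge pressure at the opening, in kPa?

Pressure head ψ = h − z = 243.78 − 156.36 = 87.42 m.
P = ρgψ = 1180 × 9.81 × 87.42 = 1011956 Pa ≈ 1010 kPa.

P ≈ 1010 kPa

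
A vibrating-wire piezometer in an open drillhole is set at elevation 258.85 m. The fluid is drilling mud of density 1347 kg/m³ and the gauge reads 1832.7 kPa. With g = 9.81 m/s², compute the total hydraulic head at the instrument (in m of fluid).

h ≈ 397.54 m

ψ = P/(ρg) = 1832.7×1000 / (1347 × 9.81) = 138.69 m.
h = z + ψ = 258.85 + 138.69 = 397.54 m.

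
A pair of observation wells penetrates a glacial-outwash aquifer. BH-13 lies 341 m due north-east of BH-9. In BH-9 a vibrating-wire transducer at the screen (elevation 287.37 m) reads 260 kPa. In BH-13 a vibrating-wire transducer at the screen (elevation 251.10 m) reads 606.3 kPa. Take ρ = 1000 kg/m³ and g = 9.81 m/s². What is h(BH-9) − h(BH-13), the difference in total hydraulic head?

Δh ≈ 0.97 m

Pressure head at BH-9: ψ = P/(ρg) = 260×1000 / (1000 × 9.81) = 26.50 m.
Total head at BH-9: h = z + ψ = 287.37 + 26.50 = 313.87 m.
Pressure head at BH-13: ψ = P/(ρg) = 606.3×1000 / (1000 × 9.81) = 61.80 m.
Total head at BH-13: h = z + ψ = 251.10 + 61.80 = 312.90 m.
Head difference: h(BH-9) − h(BH-13) = 313.87 − 312.90 = 0.97 m.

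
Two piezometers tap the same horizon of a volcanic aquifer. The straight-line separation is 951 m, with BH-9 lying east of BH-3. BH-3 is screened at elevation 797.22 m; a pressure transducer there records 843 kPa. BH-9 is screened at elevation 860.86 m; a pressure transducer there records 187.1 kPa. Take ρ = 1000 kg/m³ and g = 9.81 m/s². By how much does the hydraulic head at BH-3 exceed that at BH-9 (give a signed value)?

Pressure head at BH-3: ψ = P/(ρg) = 843×1000 / (1000 × 9.81) = 85.93 m.
Total head at BH-3: h = z + ψ = 797.22 + 85.93 = 883.15 m.
Pressure head at BH-9: ψ = P/(ρg) = 187.1×1000 / (1000 × 9.81) = 19.07 m.
Total head at BH-9: h = z + ψ = 860.86 + 19.07 = 879.93 m.
Head difference: h(BH-3) − h(BH-9) = 883.15 − 879.93 = 3.22 m.

Δh ≈ 3.22 m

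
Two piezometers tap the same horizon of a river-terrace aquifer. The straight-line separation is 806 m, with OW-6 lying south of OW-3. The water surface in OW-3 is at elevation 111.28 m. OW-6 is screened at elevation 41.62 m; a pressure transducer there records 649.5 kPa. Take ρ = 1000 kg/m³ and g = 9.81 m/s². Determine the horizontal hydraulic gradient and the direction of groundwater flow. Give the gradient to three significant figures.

i ≈ 0.00428; groundwater flows toward the south

Total head at OW-3: h = 111.28 m (water level in the piezometer is the total head).
Pressure head at OW-6: ψ = P/(ρg) = 649.5×1000 / (1000 × 9.81) = 66.21 m.
Total head at OW-6: h = z + ψ = 41.62 + 66.21 = 107.83 m.
Head difference: h(OW-3) − h(OW-6) = 111.28 − 107.83 = 3.45 m.
Hydraulic gradient: i = |Δh| / L = 3.45 / 806 = 0.00428.
Flow is from higher to lower head: from OW-3 toward OW-6, i.e. toward the south.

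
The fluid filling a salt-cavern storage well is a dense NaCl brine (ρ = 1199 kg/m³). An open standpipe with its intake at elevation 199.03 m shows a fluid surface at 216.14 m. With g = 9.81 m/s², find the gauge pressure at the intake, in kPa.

P ≈ 201 kPa

Pressure head ψ = h − z = 216.14 − 199.03 = 17.11 m.
P = ρgψ = 1199 × 9.81 × 17.11 = 201251 Pa ≈ 201 kPa.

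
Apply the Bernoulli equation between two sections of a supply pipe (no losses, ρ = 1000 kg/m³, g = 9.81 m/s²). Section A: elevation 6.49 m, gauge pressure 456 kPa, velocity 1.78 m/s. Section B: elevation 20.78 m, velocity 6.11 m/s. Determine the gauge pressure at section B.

Pressure head at A: ψ₁ = P₁/(ρg) = 456×1000 / (1000 × 9.81) = 46.48 m.
Velocity heads: v₁²/2g = 1.78²/19.62 = 0.161 m; v₂²/2g = 6.11²/19.62 = 1.903 m.
Total head H = z₁ + ψ₁ + v₁²/2g = 6.49 + 46.48 + 0.161 = 53.13 m.
ψ₂ = H − z₂ − v₂²/2g = 53.13 − 20.78 − 1.903 = 30.45 m.
P₂ = ρgψ₂ = 1000 × 9.81 × 30.45 ≈ 299 kPa.

P₂ ≈ 299 kPa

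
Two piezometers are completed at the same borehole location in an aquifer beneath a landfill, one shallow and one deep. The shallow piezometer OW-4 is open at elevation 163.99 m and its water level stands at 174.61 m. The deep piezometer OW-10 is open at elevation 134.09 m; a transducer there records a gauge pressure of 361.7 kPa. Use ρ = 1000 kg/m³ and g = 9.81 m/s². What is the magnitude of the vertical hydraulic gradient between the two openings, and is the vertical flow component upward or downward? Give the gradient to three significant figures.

|i_v| ≈ 0.122; vertical flow is downward

Total head at OW-4: h = 174.61 m (water level in the standpipe).
Pressure head at OW-10: ψ = P/(ρg) = 361.7×1000 / (1000 × 9.81) = 36.87 m.
Total head at OW-10: h = z + ψ = 134.09 + 36.87 = 170.96 m.
Δh = h(OW-4) − h(OW-10) = 174.61 − 170.96 = 3.65 m.
Vertical separation Δz = 163.99 − 134.09 = 29.90 m.
|i_v| = |Δh| / Δz = 3.65 / 29.90 = 0.122.
Head is higher in the shallow piezometer, so vertical flow is downward (recharge condition).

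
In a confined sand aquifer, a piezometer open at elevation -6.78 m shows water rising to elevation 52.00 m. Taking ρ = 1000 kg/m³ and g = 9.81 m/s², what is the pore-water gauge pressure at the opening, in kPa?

Pressure head ψ = h − z = 52.00 − (-6.78) = 58.78 m.
P = ρgψ = 1000 × 9.81 × 58.78 = 576632 Pa ≈ 577 kPa.

P ≈ 577 kPa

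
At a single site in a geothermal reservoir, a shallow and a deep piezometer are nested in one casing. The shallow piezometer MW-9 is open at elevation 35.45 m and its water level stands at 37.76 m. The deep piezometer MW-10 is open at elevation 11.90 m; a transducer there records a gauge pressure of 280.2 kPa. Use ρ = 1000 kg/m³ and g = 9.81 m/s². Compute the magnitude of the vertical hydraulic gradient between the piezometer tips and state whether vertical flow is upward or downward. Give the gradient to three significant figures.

Total head at MW-9: h = 37.76 m (water level in the standpipe).
Pressure head at MW-10: ψ = P/(ρg) = 280.2×1000 / (1000 × 9.81) = 28.56 m.
Total head at MW-10: h = z + ψ = 11.90 + 28.56 = 40.46 m.
Δh = h(MW-9) − h(MW-10) = 37.76 − 40.46 = -2.70 m.
Vertical separation Δz = 35.45 − 11.90 = 23.55 m.
|i_v| = |Δh| / Δz = 2.70 / 23.55 = 0.115.
Head is higher in the deep piezometer, so vertical flow is upward (discharge condition).

|i_v| ≈ 0.115; vertical flow is upward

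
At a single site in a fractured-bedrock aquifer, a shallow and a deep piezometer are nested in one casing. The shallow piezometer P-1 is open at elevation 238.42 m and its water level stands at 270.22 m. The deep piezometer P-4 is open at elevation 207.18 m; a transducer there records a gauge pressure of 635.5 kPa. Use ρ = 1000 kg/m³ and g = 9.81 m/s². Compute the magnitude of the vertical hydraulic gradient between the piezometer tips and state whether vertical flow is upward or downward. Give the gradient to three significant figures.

|i_v| ≈ 0.0557; vertical flow is upward

Total head at P-1: h = 270.22 m (water level in the standpipe).
Pressure head at P-4: ψ = P/(ρg) = 635.5×1000 / (1000 × 9.81) = 64.78 m.
Total head at P-4: h = z + ψ = 207.18 + 64.78 = 271.96 m.
Δh = h(P-1) − h(P-4) = 270.22 − 271.96 = -1.74 m.
Vertical separation Δz = 238.42 − 207.18 = 31.24 m.
|i_v| = |Δh| / Δz = 1.74 / 31.24 = 0.0557.
Head is higher in the deep piezometer, so vertical flow is upward (discharge condition).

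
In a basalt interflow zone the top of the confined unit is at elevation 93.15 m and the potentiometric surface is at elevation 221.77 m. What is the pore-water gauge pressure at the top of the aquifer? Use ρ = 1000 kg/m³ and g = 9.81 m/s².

P ≈ 1260 kPa

Pressure head at the aquifer top: ψ = h − z = 221.77 − 93.15 = 128.62 m.
P = ρgψ = 1000 × 9.81 × 128.62 = 1261762 Pa ≈ 1260 kPa.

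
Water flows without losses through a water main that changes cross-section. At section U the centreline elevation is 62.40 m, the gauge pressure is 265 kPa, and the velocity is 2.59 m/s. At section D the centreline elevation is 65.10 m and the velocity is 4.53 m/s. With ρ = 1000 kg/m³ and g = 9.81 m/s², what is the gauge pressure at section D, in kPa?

Pressure head at U: ψ₁ = P₁/(ρg) = 265×1000 / (1000 × 9.81) = 27.01 m.
Velocity heads: v₁²/2g = 2.59²/19.62 = 0.342 m; v₂²/2g = 4.53²/19.62 = 1.046 m.
Total head H = z₁ + ψ₁ + v₁²/2g = 62.40 + 27.01 + 0.342 = 89.75 m.
ψ₂ = H − z₂ − v₂²/2g = 89.75 − 65.10 − 1.046 = 23.60 m.
P₂ = ρgψ₂ = 1000 × 9.81 × 23.60 ≈ 232 kPa.

P₂ ≈ 232 kPa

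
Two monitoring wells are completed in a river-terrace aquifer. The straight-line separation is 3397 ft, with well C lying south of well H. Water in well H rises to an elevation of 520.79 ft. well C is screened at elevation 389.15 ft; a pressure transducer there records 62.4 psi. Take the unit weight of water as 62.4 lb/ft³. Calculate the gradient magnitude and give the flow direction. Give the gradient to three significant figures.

i ≈ 0.00364; groundwater flows toward the north

Total head at well H: h = 520.79 ft (water level in the piezometer is the total head).
Pressure head at well C: ψ = 144·P/γ = 144 × 62.4 / 62.4 = 144.00 ft.
Total head at well C: h = z + ψ = 389.15 + 144.00 = 533.15 ft.
Head difference: h(well H) − h(well C) = 520.79 − 533.15 = -12.36 ft.
Hydraulic gradient: i = |Δh| / L = 12.36 / 3397 = 0.00364.
Flow is from higher to lower head: from well C toward well H, i.e. toward the north.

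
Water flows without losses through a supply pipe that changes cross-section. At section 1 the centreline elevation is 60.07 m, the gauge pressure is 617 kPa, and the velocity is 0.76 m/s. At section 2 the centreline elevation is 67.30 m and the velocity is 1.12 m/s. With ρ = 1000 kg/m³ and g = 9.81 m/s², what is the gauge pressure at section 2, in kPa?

P₂ ≈ 546 kPa

Pressure head at 1: ψ₁ = P₁/(ρg) = 617×1000 / (1000 × 9.81) = 62.90 m.
Velocity heads: v₁²/2g = 0.76²/19.62 = 0.029 m; v₂²/2g = 1.12²/19.62 = 0.064 m.
Total head H = z₁ + ψ₁ + v₁²/2g = 60.07 + 62.90 + 0.029 = 123.00 m.
ψ₂ = H − z₂ − v₂²/2g = 123.00 − 67.30 − 0.064 = 55.64 m.
P₂ = ρgψ₂ = 1000 × 9.81 × 55.64 ≈ 546 kPa.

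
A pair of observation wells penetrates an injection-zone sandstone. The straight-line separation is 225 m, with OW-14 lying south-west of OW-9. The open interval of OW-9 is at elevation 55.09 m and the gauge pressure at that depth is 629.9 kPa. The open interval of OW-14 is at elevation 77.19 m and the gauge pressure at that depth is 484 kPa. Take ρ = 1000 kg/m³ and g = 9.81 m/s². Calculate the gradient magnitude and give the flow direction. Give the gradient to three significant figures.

i ≈ 0.0321; groundwater flows toward the north-east

Pressure head at OW-9: ψ = P/(ρg) = 629.9×1000 / (1000 × 9.81) = 64.21 m.
Total head at OW-9: h = z + ψ = 55.09 + 64.21 = 119.30 m.
Pressure head at OW-14: ψ = P/(ρg) = 484×1000 / (1000 × 9.81) = 49.34 m.
Total head at OW-14: h = z + ψ = 77.19 + 49.34 = 126.53 m.
Head difference: h(OW-9) − h(OW-14) = 119.30 − 126.53 = -7.23 m.
Hydraulic gradient: i = |Δh| / L = 7.23 / 225 = 0.0321.
Flow is from higher to lower head: from OW-14 toward OW-9, i.e. toward the north-east.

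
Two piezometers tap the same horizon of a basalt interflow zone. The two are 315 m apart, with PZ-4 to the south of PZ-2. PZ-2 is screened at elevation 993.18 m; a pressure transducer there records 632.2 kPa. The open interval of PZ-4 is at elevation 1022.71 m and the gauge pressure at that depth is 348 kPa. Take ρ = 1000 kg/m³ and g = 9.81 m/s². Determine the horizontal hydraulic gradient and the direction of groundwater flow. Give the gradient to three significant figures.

Pressure head at PZ-2: ψ = P/(ρg) = 632.2×1000 / (1000 × 9.81) = 64.44 m.
Total head at PZ-2: h = z + ψ = 993.18 + 64.44 = 1057.62 m.
Pressure head at PZ-4: ψ = P/(ρg) = 348×1000 / (1000 × 9.81) = 35.47 m.
Total head at PZ-4: h = z + ψ = 1022.71 + 35.47 = 1058.18 m.
Head difference: h(PZ-2) − h(PZ-4) = 1057.62 − 1058.18 = -0.56 m.
Hydraulic gradient: i = |Δh| / L = 0.56 / 315 = 0.00178.
Flow is from higher to lower head: from PZ-4 toward PZ-2, i.e. toward the north.

i ≈ 0.00178; groundwater flows toward the north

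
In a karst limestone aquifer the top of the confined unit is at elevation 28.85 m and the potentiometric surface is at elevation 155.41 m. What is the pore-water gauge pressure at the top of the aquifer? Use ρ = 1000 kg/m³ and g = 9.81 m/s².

P ≈ 1240 kPa

Pressure head at the aquifer top: ψ = h − z = 155.41 − 28.85 = 126.56 m.
P = ρgψ = 1000 × 9.81 × 126.56 = 1241554 Pa ≈ 1240 kPa.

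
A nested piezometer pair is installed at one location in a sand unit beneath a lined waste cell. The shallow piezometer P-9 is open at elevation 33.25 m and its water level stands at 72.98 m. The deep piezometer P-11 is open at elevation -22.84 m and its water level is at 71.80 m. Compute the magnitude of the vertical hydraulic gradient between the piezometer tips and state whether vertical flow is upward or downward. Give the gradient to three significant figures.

|i_v| ≈ 0.0210; vertical flow is downward

Total head at P-9: h = 72.98 m (water level in the standpipe).
Total head at P-11: h = 71.80 m.
Δh = h(P-9) − h(P-11) = 72.98 − 71.80 = 1.18 m.
Vertical separation Δz = 33.25 − (-22.84) = 56.09 m.
|i_v| = |Δh| / Δz = 1.18 / 56.09 = 0.0210.
Head is higher in the shallow piezometer, so vertical flow is downward (recharge condition).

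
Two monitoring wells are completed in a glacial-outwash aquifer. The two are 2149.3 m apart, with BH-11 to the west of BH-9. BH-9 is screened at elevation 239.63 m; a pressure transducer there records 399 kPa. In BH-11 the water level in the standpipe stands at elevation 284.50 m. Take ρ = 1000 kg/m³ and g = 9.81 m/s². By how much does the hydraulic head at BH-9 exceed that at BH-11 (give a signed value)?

Δh ≈ -4.20 m

Pressure head at BH-9: ψ = P/(ρg) = 399×1000 / (1000 × 9.81) = 40.67 m.
Total head at BH-9: h = z + ψ = 239.63 + 40.67 = 280.30 m.
Total head at BH-11: h = 284.50 m (water level in the piezometer is the total head).
Head difference: h(BH-9) − h(BH-11) = 280.30 − 284.50 = -4.20 m.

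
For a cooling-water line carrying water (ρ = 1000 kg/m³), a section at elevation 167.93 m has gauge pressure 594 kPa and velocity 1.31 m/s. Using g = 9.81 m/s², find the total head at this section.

h ≈ 228.57 m

Pressure head ψ = P/(ρg) = 594×1000 / (1000 × 9.81) = 60.55 m.
Velocity head = v²/(2g) = 1.31² / (2 × 9.81) = 0.087 m.
h = z + ψ + v²/(2g) = 167.93 + 60.55 + 0.087 = 228.57 m.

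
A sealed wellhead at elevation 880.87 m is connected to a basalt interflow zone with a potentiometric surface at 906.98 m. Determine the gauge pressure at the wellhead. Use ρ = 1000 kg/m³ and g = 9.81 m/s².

P ≈ 256 kPa

Head above the cap: Δh = 906.98 − 880.87 = 26.11 m.
P = ρgΔh = 1000 × 9.81 × 26.11 = 256139 Pa ≈ 256 kPa.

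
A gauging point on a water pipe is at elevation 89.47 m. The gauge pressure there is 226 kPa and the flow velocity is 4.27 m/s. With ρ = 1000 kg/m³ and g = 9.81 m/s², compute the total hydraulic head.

h ≈ 113.44 m

Pressure head ψ = P/(ρg) = 226×1000 / (1000 × 9.81) = 23.04 m.
Velocity head = v²/(2g) = 4.27² / (2 × 9.81) = 0.929 m.
h = z + ψ + v²/(2g) = 89.47 + 23.04 + 0.929 = 113.44 m.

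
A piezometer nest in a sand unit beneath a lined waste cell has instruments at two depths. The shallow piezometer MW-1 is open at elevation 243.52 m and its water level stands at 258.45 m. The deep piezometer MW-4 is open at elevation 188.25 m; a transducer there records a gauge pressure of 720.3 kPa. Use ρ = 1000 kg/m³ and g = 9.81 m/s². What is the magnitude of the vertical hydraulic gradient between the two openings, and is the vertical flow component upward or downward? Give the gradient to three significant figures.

|i_v| ≈ 0.0584; vertical flow is upward

Total head at MW-1: h = 258.45 m (water level in the standpipe).
Pressure head at MW-4: ψ = P/(ρg) = 720.3×1000 / (1000 × 9.81) = 73.43 m.
Total head at MW-4: h = z + ψ = 188.25 + 73.43 = 261.68 m.
Δh = h(MW-1) − h(MW-4) = 258.45 − 261.68 = -3.23 m.
Vertical separation Δz = 243.52 − 188.25 = 55.27 m.
|i_v| = |Δh| / Δz = 3.23 / 55.27 = 0.0584.
Head is higher in the deep piezometer, so vertical flow is upward (discharge condition).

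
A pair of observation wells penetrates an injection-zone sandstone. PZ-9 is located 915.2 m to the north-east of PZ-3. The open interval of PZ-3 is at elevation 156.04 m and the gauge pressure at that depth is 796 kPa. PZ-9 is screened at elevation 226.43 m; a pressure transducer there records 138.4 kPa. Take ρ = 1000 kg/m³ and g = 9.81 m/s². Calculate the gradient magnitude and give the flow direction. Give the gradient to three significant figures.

Pressure head at PZ-3: ψ = P/(ρg) = 796×1000 / (1000 × 9.81) = 81.14 m.
Total head at PZ-3: h = z + ψ = 156.04 + 81.14 = 237.18 m.
Pressure head at PZ-9: ψ = P/(ρg) = 138.4×1000 / (1000 × 9.81) = 14.11 m.
Total head at PZ-9: h = z + ψ = 226.43 + 14.11 = 240.54 m.
Head difference: h(PZ-3) − h(PZ-9) = 237.18 − 240.54 = -3.36 m.
Hydraulic gradient: i = |Δh| / L = 3.36 / 915.2 = 0.00367.
Flow is from higher to lower head: from PZ-9 toward PZ-3, i.e. toward the south-west.

i ≈ 0.00367; groundwater flows toward the south-west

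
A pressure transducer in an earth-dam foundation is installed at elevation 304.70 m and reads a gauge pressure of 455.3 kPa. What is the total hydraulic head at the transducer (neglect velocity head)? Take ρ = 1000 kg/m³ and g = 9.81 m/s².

h ≈ 351.11 m

ψ = P/(ρg) = 455.3×1000 / (1000 × 9.81) = 46.41 m.
h = z + ψ = 304.70 + 46.41 = 351.11 m.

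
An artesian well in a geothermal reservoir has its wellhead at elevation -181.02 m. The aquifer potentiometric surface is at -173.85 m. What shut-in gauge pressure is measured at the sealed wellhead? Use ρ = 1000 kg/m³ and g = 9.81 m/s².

Head above the cap: Δh = -173.85 − (-181.02) = 7.17 m.
P = ρgΔh = 1000 × 9.81 × 7.17 = 70338 Pa ≈ 70.3 kPa.

P ≈ 70.3 kPa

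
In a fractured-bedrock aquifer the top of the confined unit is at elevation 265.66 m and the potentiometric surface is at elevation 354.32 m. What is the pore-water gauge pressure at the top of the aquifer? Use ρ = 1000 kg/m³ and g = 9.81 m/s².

Pressure head at the aquifer top: ψ = h − z = 354.32 − 265.66 = 88.66 m.
P = ρgψ = 1000 × 9.81 × 88.66 = 869755 Pa ≈ 870 kPa.

P ≈ 870 kPa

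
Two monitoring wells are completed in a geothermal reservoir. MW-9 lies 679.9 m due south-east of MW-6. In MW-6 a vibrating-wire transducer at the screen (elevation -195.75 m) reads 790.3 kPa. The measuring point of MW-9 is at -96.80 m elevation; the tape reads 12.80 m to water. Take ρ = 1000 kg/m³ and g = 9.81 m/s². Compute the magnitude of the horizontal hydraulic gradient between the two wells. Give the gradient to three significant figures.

i ≈ 0.00822

Pressure head at MW-6: ψ = P/(ρg) = 790.3×1000 / (1000 × 9.81) = 80.56 m.
Total head at MW-6: h = z + ψ = -195.75 + 80.56 = -115.19 m.
Total head at MW-9: h = -96.80 − 12.80 = -109.60 m.
Head difference: h(MW-6) − h(MW-9) = -115.19 − (-109.60) = -5.59 m.
Hydraulic gradient: i = |Δh| / L = 5.59 / 679.9 = 0.00822.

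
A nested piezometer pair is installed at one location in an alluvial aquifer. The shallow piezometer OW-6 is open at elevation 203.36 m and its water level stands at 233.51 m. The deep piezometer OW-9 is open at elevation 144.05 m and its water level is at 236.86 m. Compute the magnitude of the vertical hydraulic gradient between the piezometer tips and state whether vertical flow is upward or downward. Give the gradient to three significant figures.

|i_v| ≈ 0.0565; vertical flow is upward

Total head at OW-6: h = 233.51 m (water level in the standpipe).
Total head at OW-9: h = 236.86 m.
Δh = h(OW-6) − h(OW-9) = 233.51 − 236.86 = -3.35 m.
Vertical separation Δz = 203.36 − 144.05 = 59.31 m.
|i_v| = |Δh| / Δz = 3.35 / 59.31 = 0.0565.
Head is higher in the deep piezometer, so vertical flow is upward (discharge condition).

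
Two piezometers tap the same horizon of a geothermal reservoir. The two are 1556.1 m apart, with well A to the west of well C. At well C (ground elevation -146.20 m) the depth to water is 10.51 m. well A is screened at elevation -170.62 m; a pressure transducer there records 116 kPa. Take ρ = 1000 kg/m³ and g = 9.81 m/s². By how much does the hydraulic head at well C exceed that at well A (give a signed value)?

Total head at well C: h = -146.20 − 10.51 = -156.71 m.
Pressure head at well A: ψ = P/(ρg) = 116×1000 / (1000 × 9.81) = 11.82 m.
Total head at well A: h = z + ψ = -170.62 + 11.82 = -158.80 m.
Head difference: h(well C) − h(well A) = -156.71 − (-158.80) = 2.09 m.

Δh ≈ 2.09 m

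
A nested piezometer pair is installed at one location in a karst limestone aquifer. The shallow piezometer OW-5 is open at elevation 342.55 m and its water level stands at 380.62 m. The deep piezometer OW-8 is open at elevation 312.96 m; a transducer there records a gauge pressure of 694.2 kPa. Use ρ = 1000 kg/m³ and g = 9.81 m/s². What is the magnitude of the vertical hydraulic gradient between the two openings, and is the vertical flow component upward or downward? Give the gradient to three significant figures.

Total head at OW-5: h = 380.62 m (water level in the standpipe).
Pressure head at OW-8: ψ = P/(ρg) = 694.2×1000 / (1000 × 9.81) = 70.76 m.
Total head at OW-8: h = z + ψ = 312.96 + 70.76 = 383.72 m.
Δh = h(OW-5) − h(OW-8) = 380.62 − 383.72 = -3.10 m.
Vertical separation Δz = 342.55 − 312.96 = 29.59 m.
|i_v| = |Δh| / Δz = 3.10 / 29.59 = 0.105.
Head is higher in the deep piezometer, so vertical flow is upward (discharge condition).

|i_v| ≈ 0.105; vertical flow is upward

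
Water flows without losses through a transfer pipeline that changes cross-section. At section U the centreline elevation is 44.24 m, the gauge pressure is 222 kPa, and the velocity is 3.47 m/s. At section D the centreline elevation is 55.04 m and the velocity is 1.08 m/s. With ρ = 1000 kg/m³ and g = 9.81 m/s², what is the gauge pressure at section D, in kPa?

P₂ ≈ 121 kPa

Pressure head at U: ψ₁ = P₁/(ρg) = 222×1000 / (1000 × 9.81) = 22.63 m.
Velocity heads: v₁²/2g = 3.47²/19.62 = 0.614 m; v₂²/2g = 1.08²/19.62 = 0.059 m.
Total head H = z₁ + ψ₁ + v₁²/2g = 44.24 + 22.63 + 0.614 = 67.48 m.
ψ₂ = H − z₂ − v₂²/2g = 67.48 − 55.04 − 0.059 = 12.38 m.
P₂ = ρgψ₂ = 1000 × 9.81 × 12.38 ≈ 121 kPa.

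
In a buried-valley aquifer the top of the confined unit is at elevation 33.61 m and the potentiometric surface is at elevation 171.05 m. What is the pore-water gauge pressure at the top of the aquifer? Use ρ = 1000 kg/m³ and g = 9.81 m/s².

Pressure head at the aquifer top: ψ = h − z = 171.05 − 33.61 = 137.44 m.
P = ρgψ = 1000 × 9.81 × 137.44 = 1348286 Pa ≈ 1350 kPa.

P ≈ 1350 kPa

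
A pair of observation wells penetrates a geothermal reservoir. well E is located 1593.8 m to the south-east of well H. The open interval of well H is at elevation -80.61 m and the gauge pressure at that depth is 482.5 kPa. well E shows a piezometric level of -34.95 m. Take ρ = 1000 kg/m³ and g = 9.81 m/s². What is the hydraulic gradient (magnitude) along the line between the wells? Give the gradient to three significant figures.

i ≈ 0.00221

Pressure head at well H: ψ = P/(ρg) = 482.5×1000 / (1000 × 9.81) = 49.18 m.
Total head at well H: h = z + ψ = -80.61 + 49.18 = -31.43 m.
Total head at well E: h = -34.95 m (water level in the piezometer is the total head).
Head difference: h(well H) − h(well E) = -31.43 − (-34.95) = 3.52 m.
Hydraulic gradient: i = |Δh| / L = 3.52 / 1593.8 = 0.00221.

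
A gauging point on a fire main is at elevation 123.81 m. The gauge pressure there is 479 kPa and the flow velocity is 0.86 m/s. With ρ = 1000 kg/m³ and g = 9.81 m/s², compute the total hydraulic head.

h ≈ 172.68 m

Pressure head ψ = P/(ρg) = 479×1000 / (1000 × 9.81) = 48.83 m.
Velocity head = v²/(2g) = 0.86² / (2 × 9.81) = 0.038 m.
h = z + ψ + v²/(2g) = 123.81 + 48.83 + 0.038 = 172.68 m.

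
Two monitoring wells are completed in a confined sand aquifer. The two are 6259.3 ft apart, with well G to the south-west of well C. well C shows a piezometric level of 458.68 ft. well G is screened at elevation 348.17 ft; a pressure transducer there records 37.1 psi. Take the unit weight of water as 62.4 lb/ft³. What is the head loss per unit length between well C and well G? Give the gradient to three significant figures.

i ≈ 0.00398 ft/ft

Total head at well C: h = 458.68 ft (water level in the piezometer is the total head).
Pressure head at well G: ψ = 144·P/γ = 144 × 37.1 / 62.4 = 85.62 ft.
Total head at well G: h = z + ψ = 348.17 + 85.62 = 433.79 ft.
Head difference: h(well C) − h(well G) = 458.68 − 433.79 = 24.89 ft.
Hydraulic gradient: i = |Δh| / L = 24.89 / 6259.3 = 0.00398.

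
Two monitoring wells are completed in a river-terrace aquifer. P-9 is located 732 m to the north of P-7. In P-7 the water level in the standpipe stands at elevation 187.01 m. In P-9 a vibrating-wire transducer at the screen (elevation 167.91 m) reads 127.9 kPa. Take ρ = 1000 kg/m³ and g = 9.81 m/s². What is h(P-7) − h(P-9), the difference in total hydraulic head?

Total head at P-7: h = 187.01 m (water level in the piezometer is the total head).
Pressure head at P-9: ψ = P/(ρg) = 127.9×1000 / (1000 × 9.81) = 13.04 m.
Total head at P-9: h = z + ψ = 167.91 + 13.04 = 180.95 m.
Head difference: h(P-7) − h(P-9) = 187.01 − 180.95 = 6.06 m.

Δh ≈ 6.06 m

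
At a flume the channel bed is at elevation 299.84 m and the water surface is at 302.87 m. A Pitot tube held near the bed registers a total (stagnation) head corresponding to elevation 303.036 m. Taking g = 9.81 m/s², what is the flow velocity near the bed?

Near the bed, under hydrostatic conditions, the piezometric head (z + ψ) equals the free-surface elevation, 302.87 m.
Velocity head = total − piezometric = 303.036 − 302.87 = 0.166 m.
v = √(2g·h_v) = √(2 × 9.81 × 0.166) = 1.80 m/s.

v ≈ 1.80 m/s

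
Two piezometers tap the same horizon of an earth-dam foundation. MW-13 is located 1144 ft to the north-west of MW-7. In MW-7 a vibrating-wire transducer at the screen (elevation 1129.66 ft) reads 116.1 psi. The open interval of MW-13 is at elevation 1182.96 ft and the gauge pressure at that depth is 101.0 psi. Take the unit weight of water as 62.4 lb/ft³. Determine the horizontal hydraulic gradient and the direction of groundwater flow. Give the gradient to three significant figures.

Pressure head at MW-7: ψ = 144·P/γ = 144 × 116.1 / 62.4 = 267.92 ft.
Total head at MW-7: h = z + ψ = 1129.66 + 267.92 = 1397.58 ft.
Pressure head at MW-13: ψ = 144·P/γ = 144 × 101.0 / 62.4 = 233.08 ft.
Total head at MW-13: h = z + ψ = 1182.96 + 233.08 = 1416.04 ft.
Head difference: h(MW-7) − h(MW-13) = 1397.58 − 1416.04 = -18.46 ft.
Hydraulic gradient: i = |Δh| / L = 18.46 / 1144 = 0.0161.
Flow is from higher to lower head: from MW-13 toward MW-7, i.e. toward the south-east.

i ≈ 0.0161; groundwater flows toward the south-east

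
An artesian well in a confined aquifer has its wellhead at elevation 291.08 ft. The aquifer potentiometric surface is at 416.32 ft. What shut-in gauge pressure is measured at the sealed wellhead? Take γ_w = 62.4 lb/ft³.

Head above the cap: Δh = 416.32 − 291.08 = 125.24 ft.
P = γΔh/144 = 62.4 × 125.24 / 144 = 54.3 psi.

P ≈ 54.3 psi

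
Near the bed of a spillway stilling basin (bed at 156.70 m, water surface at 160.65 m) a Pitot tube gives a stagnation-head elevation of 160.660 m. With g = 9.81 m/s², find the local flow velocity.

Near the bed, under hydrostatic conditions, the piezometric head (z + ψ) equals the free-surface elevation, 160.65 m.
Velocity head = total − piezometric = 160.660 − 160.65 = 0.010 m.
v = √(2g·h_v) = √(2 × 9.81 × 0.010) = 0.443 m/s.

v ≈ 0.443 m/s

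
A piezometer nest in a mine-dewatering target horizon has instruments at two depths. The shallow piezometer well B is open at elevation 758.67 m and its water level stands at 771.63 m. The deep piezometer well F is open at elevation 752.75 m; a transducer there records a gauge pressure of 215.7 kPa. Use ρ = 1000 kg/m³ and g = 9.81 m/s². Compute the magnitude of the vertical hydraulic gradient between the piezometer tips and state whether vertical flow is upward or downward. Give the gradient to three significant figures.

Total head at well B: h = 771.63 m (water level in the standpipe).
Pressure head at well F: ψ = P/(ρg) = 215.7×1000 / (1000 × 9.81) = 21.99 m.
Total head at well F: h = z + ψ = 752.75 + 21.99 = 774.74 m.
Δh = h(well B) − h(well F) = 771.63 − 774.74 = -3.11 m.
Vertical separation Δz = 758.67 − 752.75 = 5.92 m.
|i_v| = |Δh| / Δz = 3.11 / 5.92 = 0.525.
Head is higher in the deep piezometer, so vertical flow is upward (discharge condition).

|i_v| ≈ 0.525; vertical flow is upward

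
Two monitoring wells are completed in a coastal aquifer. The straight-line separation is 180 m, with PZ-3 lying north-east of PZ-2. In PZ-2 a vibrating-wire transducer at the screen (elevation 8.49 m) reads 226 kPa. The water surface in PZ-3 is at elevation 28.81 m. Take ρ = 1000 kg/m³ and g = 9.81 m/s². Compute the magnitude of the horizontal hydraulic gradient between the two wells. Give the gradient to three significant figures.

Pressure head at PZ-2: ψ = P/(ρg) = 226×1000 / (1000 × 9.81) = 23.04 m.
Total head at PZ-2: h = z + ψ = 8.49 + 23.04 = 31.53 m.
Total head at PZ-3: h = 28.81 m (water level in the piezometer is the total head).
Head difference: h(PZ-2) − h(PZ-3) = 31.53 − 28.81 = 2.72 m.
Hydraulic gradient: i = |Δh| / L = 2.72 / 180 = 0.0151.

i ≈ 0.0151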